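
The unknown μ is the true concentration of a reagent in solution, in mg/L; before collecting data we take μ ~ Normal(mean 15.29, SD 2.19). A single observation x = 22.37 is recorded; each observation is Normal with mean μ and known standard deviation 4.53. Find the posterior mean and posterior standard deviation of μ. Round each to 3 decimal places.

With known σ, the Normal prior is conjugate. Weight on the data is w = (n/σ²)/(n/σ² + 1/τ₀²) = 0.0487308/(0.0487308+0.208503) = 0.18944.
Posterior mean = w·x̄ + (1−w)·μ₀ = 0.18944·22.37 + 0.81056·15.29 = 16.631. Posterior variance = 1/(0.0487308+0.208503) = 3.88752, so SD = 1.972.

Posterior mean ≈ 16.631; posterior SD ≈ 1.972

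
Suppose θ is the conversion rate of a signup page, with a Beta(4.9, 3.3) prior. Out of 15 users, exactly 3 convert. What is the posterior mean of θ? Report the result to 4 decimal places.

Observing 3 successes and 12 failures updates Beta(4.9, 3.3) by adding the success and failure counts to the two shape parameters: α = 4.9+3 = 7.9, β = 3.3+12 = 15.3.
E[θ | data] = 7.9/(7.9+15.3) = 0.3405.

Posterior mean ≈ 0.3405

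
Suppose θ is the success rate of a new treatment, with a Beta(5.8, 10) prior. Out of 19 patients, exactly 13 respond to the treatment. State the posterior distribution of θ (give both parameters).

Posterior: Beta(18.8, 16)

Observing 13 successes and 6 failures updates Beta(5.8, 10) by adding the success and failure counts to the two shape parameters: α = 5.8+13 = 18.8, β = 10+6 = 16.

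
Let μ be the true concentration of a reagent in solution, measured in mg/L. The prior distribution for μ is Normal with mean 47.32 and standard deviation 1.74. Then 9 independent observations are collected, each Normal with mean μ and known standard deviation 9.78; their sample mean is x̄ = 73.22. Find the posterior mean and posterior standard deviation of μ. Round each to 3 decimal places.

Posterior mean ≈ 53.062; posterior SD ≈ 1.535

With known σ, the Normal prior is conjugate. Weight on the data is w = (n/σ²)/(n/σ² + 1/τ₀²) = 0.0940946/(0.0940946+0.330295) = 0.22172.
Posterior mean = w·x̄ + (1−w)·μ₀ = 0.22172·73.22 + 0.77828·47.32 = 53.062. Posterior variance = 1/(0.0940946+0.330295) = 2.35633, so SD = 1.535.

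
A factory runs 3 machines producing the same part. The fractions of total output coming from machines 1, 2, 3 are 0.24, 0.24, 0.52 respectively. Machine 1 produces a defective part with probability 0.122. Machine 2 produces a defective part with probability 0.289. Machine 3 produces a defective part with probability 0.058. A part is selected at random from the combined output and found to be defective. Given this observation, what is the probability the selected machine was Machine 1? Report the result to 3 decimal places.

Posterior probability ≈ 0.227

Tabulate prior·likelihood by source: [1] prior 0.24, lik 0.122, product 0.02928; [2] prior 0.24, lik 0.289, product 0.06936; [3] prior 0.52, lik 0.058, product 0.03016.
Normalizing constant = 0.12880; the posterior for Machine 1 is its product over the sum, 0.02928/0.12880 = 0.227.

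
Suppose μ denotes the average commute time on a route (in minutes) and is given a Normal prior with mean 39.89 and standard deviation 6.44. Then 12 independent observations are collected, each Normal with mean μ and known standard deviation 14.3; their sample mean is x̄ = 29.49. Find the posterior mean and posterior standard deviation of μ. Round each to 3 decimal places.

Posterior mean ≈ 32.519; posterior SD ≈ 3.475

With known σ, the Normal prior is conjugate. Weight on the data is w = (n/σ²)/(n/σ² + 1/τ₀²) = 0.0586826/(0.0586826+0.0241117) = 0.70878.
Posterior mean = w·x̄ + (1−w)·μ₀ = 0.70878·29.49 + 0.29122·39.89 = 32.519. Posterior variance = 1/(0.0586826+0.0241117) = 12.0781, so SD = 3.475.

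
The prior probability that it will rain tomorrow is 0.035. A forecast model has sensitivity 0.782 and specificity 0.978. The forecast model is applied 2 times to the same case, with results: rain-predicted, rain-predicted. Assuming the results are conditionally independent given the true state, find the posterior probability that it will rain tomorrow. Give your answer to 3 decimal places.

With H the event that it will rain tomorrow, the joint likelihood of the observed sequence is P(data|H) = 0.782·0.782 = 0.61152 and P(data|¬H) = 0.022·0.022 = 0.00048400.
Bayes: P(H|data) = 0.035·0.61152 / (0.035·0.61152 + 0.965·0.00048400) = 0.021403/0.021870 = 0.9786.

Posterior P(H) ≈ 0.979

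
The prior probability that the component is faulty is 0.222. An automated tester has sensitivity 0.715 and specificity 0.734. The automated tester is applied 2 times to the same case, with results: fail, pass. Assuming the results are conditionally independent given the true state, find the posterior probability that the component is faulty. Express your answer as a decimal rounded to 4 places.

With H the event that the component is faulty, the joint likelihood of the observed sequence is P(data|H) = 0.715·0.285 = 0.20377 and P(data|¬H) = 0.266·0.734 = 0.19524.
Bayes: P(H|data) = 0.222·0.20377 / (0.222·0.20377 + 0.778·0.19524) = 0.045238/0.19714 = 0.2295.

Posterior P(H) ≈ 0.2295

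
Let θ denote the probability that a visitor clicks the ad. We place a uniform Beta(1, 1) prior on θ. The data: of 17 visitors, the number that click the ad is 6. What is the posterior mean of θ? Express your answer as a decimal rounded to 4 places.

The binomial likelihood is conjugate to the Beta prior: with 6 successes and 11 failures, the posterior is Beta(1+6, 1+11) = Beta(7, 12).
E[θ | data] = 7/(7+12) = 0.3684.

Posterior mean ≈ 0.3684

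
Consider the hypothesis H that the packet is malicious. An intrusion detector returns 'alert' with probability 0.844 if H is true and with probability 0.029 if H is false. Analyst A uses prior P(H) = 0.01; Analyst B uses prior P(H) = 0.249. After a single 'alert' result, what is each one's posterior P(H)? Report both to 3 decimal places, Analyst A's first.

Analyst A: 0.227; Analyst B: 0.906

The likelihood ratio for an 'alert' result is 0.844/0.029 = 29.103.
Analyst A: prior odds 0.01/0.99 = 0.010101; posterior odds 0.29397; posterior probability 0.227.
Analyst B: prior odds 0.249/0.751 = 0.33156; posterior odds 9.6495; posterior probability 0.906.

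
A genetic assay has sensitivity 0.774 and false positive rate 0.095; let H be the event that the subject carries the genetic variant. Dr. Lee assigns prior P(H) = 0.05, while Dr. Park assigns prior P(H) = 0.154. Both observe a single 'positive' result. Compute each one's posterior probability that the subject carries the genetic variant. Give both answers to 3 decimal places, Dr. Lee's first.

Dr. Lee: 0.300; Dr. Park: 0.597

P('+'|H) = 0.774, P('+'|¬H) = 0.095.
Dr. Lee: numerator 0.774·0.05 = 0.038700; evidence = 0.038700+0.095·0.95 = 0.12895; posterior = 0.300.
Dr. Park: numerator 0.774·0.154 = 0.11920; evidence = 0.11920+0.095·0.846 = 0.19957; posterior = 0.597.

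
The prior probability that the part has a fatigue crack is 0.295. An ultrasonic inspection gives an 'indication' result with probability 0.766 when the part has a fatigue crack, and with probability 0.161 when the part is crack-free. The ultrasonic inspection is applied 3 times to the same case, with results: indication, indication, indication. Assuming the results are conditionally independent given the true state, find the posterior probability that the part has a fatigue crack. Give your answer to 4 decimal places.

Posterior P(H) ≈ 0.9783

With H the event that the part has a fatigue crack, the joint likelihood of the observed sequence is P(data|H) = 0.766·0.766·0.766 = 0.44946 and P(data|¬H) = 0.161·0.161·0.161 = 0.0041733.
Bayes: P(H|data) = 0.295·0.44946 / (0.295·0.44946 + 0.705·0.0041733) = 0.13259/0.13553 = 0.9783.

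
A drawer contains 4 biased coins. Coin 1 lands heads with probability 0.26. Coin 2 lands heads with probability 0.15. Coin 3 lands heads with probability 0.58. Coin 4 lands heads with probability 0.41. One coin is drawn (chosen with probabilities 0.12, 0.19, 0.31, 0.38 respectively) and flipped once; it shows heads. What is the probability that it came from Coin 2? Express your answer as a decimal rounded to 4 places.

Tabulate prior·likelihood by source: [1] prior 0.12, lik 0.26, product 0.03120; [2] prior 0.19, lik 0.15, product 0.02850; [3] prior 0.31, lik 0.58, product 0.1798; [4] prior 0.38, lik 0.41, product 0.1558.
Normalizing constant = 0.39530; the posterior for Coin 2 is its product over the sum, 0.02850/0.39530 = 0.0721.

Posterior probability ≈ 0.0721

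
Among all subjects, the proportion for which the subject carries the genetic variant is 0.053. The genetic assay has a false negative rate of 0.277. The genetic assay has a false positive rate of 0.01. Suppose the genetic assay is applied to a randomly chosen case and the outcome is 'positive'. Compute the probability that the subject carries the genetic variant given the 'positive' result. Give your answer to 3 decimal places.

P(H | E) ≈ 0.802

Let H be the event that the subject carries the genetic variant. P(H) = 0.053, so P(¬H) = 0.947. With E the 'positive' result, P(E|H) = 0.723 and P(E|¬H) = 0.01.
P(E) = 0.723·0.053 + 0.01·0.947 = 0.038319 + 0.0094700 = 0.047789.
By Bayes' theorem, P(H|E) = 0.038319 / 0.047789 = 0.802.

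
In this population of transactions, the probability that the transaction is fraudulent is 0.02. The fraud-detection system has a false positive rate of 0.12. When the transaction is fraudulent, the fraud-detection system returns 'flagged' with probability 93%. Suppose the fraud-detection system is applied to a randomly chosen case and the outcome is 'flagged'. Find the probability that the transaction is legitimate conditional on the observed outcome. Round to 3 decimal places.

Write H for 'the transaction is fraudulent'. Prior odds H:¬H = 0.02/0.98 = 0.020408. For the 'flagged' outcome, the likelihood ratio is 0.93/0.12 = 7.7500.
Posterior odds = 0.020408 × 7.7500 = 0.15816, so P(H|E) = 0.15816/(1+0.15816) = 0.137. Then P(¬H|E) = 1 − 0.137 = 0.863.

P(¬H | E) ≈ 0.863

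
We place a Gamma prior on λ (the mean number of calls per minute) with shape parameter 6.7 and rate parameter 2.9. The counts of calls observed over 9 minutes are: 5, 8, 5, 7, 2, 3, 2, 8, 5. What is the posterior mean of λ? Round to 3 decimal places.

Total count ∑xᵢ = 45 over n = 9 minutes.
Gamma is conjugate to the Poisson likelihood: posterior is Gamma(shape = 6.7+45 = 51.7, rate = 2.9+9 = 11.9).
Posterior mean = shape/rate = 51.7/11.9 = 4.345.

Posterior mean ≈ 4.345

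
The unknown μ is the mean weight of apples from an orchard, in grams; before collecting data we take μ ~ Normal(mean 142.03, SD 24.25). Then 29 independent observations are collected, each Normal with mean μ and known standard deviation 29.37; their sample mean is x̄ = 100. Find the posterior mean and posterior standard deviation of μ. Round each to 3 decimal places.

Posterior mean ≈ 102.024; posterior SD ≈ 5.321

Prior precision 1/τ₀² = 1/24.25² = 0.00170050; data precision n/σ² = 29/29.37² = 0.0336194.
Posterior precision = 0.00170050 + 0.0336194 = 0.0353199, giving posterior SD = 1/√0.0353199 = 5.321.
Posterior mean = (0.00170050·142.03 + 0.0336194·100) / 0.0353199 = 102.024.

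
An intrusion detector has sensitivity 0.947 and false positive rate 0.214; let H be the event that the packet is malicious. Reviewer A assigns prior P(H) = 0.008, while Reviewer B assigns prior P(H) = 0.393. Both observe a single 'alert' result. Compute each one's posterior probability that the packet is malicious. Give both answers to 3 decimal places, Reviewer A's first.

Reviewer A: 0.034; Reviewer B: 0.741

P('+'|H) = 0.947, P('+'|¬H) = 0.214.
Reviewer A: numerator 0.947·0.008 = 0.0075760; evidence = 0.0075760+0.214·0.992 = 0.21986; posterior = 0.034.
Reviewer B: numerator 0.947·0.393 = 0.37217; evidence = 0.37217+0.214·0.607 = 0.50207; posterior = 0.741.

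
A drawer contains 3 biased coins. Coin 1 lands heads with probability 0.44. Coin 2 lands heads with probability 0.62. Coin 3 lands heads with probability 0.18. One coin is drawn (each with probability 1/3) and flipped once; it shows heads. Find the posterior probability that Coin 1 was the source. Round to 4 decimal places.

Posterior probability ≈ 0.3548

P(heads|C1) = 0.44; P(heads|C2) = 0.62; P(heads|C3) = 0.18.
Prior × likelihood for each source: 0.333333·0.44=0.1467, 0.333333·0.62=0.2067, 0.333333·0.18=0.06000. Summing gives P(heads) = 0.41333.
P(Coin 1 | heads) = 0.1467 / 0.41333 = 0.3548.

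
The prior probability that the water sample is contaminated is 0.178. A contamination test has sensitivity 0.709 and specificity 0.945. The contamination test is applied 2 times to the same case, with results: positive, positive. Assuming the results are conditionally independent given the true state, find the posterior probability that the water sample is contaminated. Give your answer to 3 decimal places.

Let H be the event that the water sample is contaminated; start with P(H) = 0.178. P('positive'|H) = 0.709, P('positive'|¬H) = 0.055.
Update on result 1 ('positive'): P(H) ← 0.709·0.1780 / (0.709·0.1780 + 0.055·0.8220) = 0.12620/0.17141 = 0.7362.
Update on result 2 ('positive'): P(H) ← 0.709·0.7362 / (0.709·0.7362 + 0.055·0.2638) = 0.52200/0.53651 = 0.9730.

Posterior P(H) ≈ 0.973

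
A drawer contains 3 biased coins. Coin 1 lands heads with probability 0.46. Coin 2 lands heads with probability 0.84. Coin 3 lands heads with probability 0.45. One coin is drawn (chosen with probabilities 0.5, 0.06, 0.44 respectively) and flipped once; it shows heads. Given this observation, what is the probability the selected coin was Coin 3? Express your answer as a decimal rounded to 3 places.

Posterior probability ≈ 0.414

Tabulate prior·likelihood by source: [1] prior 0.5, lik 0.46, product 0.2300; [2] prior 0.06, lik 0.84, product 0.05040; [3] prior 0.44, lik 0.45, product 0.1980.
Normalizing constant = 0.47840; the posterior for Coin 3 is its product over the sum, 0.1980/0.47840 = 0.414.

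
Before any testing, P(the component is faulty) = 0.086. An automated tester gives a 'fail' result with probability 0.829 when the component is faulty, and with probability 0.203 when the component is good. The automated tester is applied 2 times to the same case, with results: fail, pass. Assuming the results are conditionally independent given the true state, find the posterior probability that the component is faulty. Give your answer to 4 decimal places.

With H the event that the component is faulty, the joint likelihood of the observed sequence is P(data|H) = 0.829·0.171 = 0.14176 and P(data|¬H) = 0.203·0.797 = 0.16179.
Bayes: P(H|data) = 0.086·0.14176 / (0.086·0.14176 + 0.914·0.16179) = 0.012191/0.16007 = 0.0762.

Posterior P(H) ≈ 0.0762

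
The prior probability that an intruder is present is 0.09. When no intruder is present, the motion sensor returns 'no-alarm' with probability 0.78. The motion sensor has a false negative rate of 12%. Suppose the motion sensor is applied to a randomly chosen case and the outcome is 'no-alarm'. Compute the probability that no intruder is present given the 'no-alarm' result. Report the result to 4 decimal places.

P(¬H | E) ≈ 0.9850

Write H for 'an intruder is present'. Prior odds H:¬H = 0.09/0.91 = 0.098901. For the 'no-alarm' outcome, the likelihood ratio is 0.12/0.78 = 0.15385.
Posterior odds = 0.098901 × 0.15385 = 0.015216, so P(H|E) = 0.015216/(1+0.015216) = 0.0150. Then P(¬H|E) = 1 − 0.0150 = 0.9850.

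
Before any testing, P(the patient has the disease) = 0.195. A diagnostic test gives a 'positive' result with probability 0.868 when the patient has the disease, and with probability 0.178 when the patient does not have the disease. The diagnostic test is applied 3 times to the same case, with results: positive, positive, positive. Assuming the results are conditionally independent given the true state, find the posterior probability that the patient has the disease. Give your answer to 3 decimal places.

Let H be the event that the patient has the disease; start with P(H) = 0.195. P('positive'|H) = 0.868, P('positive'|¬H) = 0.178.
Update on result 1 ('positive'): P(H) ← 0.868·0.1950 / (0.868·0.1950 + 0.178·0.8050) = 0.16926/0.31255 = 0.5415.
Update on result 2 ('positive'): P(H) ← 0.868·0.5415 / (0.868·0.5415 + 0.178·0.4585) = 0.47006/0.55167 = 0.8521.
Update on result 3 ('positive'): P(H) ← 0.868·0.8521 / (0.868·0.8521 + 0.178·0.1479) = 0.73960/0.76593 = 0.9656.

Posterior P(H) ≈ 0.966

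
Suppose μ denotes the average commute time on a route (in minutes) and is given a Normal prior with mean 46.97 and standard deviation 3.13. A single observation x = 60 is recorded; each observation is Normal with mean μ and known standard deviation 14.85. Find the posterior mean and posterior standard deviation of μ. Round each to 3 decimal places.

Prior precision 1/τ₀² = 1/3.13² = 0.102073; data precision n/σ² = 1/14.85² = 0.00453468.
Posterior precision = 0.102073 + 0.00453468 = 0.106608, giving posterior SD = 1/√0.106608 = 3.063.
Posterior mean = (0.102073·46.97 + 0.00453468·60) / 0.106608 = 47.524.

Posterior mean ≈ 47.524; posterior SD ≈ 3.063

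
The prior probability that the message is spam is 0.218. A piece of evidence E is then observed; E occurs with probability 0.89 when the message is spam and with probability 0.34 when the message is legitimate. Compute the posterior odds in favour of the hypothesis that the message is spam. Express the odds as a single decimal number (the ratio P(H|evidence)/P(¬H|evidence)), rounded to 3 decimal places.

Posterior odds ≈ 0.730

Prior odds = 0.218/(1−0.218) = 0.27877.
Likelihood ratio for E = 0.89/0.34 = 2.6176.
Posterior odds = prior odds × LR = 0.72973.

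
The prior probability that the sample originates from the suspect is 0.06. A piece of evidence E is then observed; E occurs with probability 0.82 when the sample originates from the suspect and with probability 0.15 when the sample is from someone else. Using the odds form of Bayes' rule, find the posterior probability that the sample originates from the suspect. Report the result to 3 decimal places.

Posterior probability ≈ 0.259

Prior odds = 0.06/(1−0.06) = 0.063830. In log-odds, ln(0.063830) = -2.7515.
Add log likelihood ratio: ln(5.4667) = 1.6987.
Posterior log-odds = -1.0529, so posterior odds = exp(-1.0529) = 0.34894. Converting, P(H|E) = 0.34894/1.3489 = 0.259.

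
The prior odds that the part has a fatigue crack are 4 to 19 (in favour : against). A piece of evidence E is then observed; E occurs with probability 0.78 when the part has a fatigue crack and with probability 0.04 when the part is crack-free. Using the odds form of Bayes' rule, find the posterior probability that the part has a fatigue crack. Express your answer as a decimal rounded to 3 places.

Posterior probability ≈ 0.804

Prior odds = 4/19 = 0.21053. In log-odds, ln(0.21053) = -1.5581.
Add log likelihood ratio: ln(19.500) = 2.9704.
Posterior log-odds = 1.4123, so posterior odds = exp(1.4123) = 4.1053. Converting, P(H|E) = 4.1053/5.1053 = 0.804.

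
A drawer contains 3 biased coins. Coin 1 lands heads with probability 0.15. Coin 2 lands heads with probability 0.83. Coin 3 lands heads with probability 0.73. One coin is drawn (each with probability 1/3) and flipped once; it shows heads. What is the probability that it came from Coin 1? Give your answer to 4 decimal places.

Posterior probability ≈ 0.0877

Tabulate prior·likelihood by source: [1] prior 0.333333, lik 0.15, product 0.05000; [2] prior 0.333333, lik 0.83, product 0.2767; [3] prior 0.333333, lik 0.73, product 0.2433.
Normalizing constant = 0.57000; the posterior for Coin 1 is its product over the sum, 0.05000/0.57000 = 0.0877.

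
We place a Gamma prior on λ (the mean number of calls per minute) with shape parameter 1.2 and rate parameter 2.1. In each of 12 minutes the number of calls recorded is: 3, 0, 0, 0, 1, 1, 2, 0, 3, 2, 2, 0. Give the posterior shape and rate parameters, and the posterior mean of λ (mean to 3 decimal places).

Total count ∑xᵢ = 14 over n = 12 minutes.
Gamma is conjugate to the Poisson likelihood: posterior is Gamma(shape = 1.2+14 = 15.2, rate = 2.1+12 = 14.1).
E[λ | data] = 15.2/14.1 = 1.078.

Posterior: Gamma(shape=15.2, rate=14.1); mean ≈ 1.078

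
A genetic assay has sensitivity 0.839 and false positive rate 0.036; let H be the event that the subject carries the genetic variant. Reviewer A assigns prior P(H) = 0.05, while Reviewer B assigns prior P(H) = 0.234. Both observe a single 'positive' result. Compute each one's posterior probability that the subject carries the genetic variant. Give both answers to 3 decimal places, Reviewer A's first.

Reviewer A: 0.551; Reviewer B: 0.877

P('+'|H) = 0.839, P('+'|¬H) = 0.036.
Reviewer A: numerator 0.839·0.05 = 0.041950; evidence = 0.041950+0.036·0.95 = 0.076150; posterior = 0.551.
Reviewer B: numerator 0.839·0.234 = 0.19633; evidence = 0.19633+0.036·0.766 = 0.22390; posterior = 0.877.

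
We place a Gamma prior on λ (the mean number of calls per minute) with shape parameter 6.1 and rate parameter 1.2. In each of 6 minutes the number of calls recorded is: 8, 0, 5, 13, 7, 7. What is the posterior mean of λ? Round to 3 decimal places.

The Poisson likelihood adds the total count to the shape and the number of exposure periods to the rate. Here ∑xᵢ = 40 and n = 6, so shape 6.1→46.1 and rate 1.2→7.2.
E[λ | data] = 46.1/7.2 = 6.403.

Posterior mean ≈ 6.403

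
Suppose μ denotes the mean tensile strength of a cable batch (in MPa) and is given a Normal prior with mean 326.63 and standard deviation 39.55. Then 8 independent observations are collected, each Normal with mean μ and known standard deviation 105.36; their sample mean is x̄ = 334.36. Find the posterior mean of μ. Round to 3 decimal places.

With known σ, the Normal prior is conjugate. Weight on the data is w = (n/σ²)/(n/σ² + 1/τ₀²) = 0.00072067/(0.00072067+0.00063930) = 0.52992.
Posterior mean = w·x̄ + (1−w)·μ₀ = 0.52992·334.36 + 0.47008·326.63 = 330.726.

Posterior mean ≈ 330.726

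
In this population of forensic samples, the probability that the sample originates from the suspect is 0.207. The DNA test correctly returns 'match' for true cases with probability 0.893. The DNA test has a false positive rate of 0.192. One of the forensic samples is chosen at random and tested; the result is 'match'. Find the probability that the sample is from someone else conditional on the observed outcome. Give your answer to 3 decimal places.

Write H for 'the sample originates from the suspect'. Prior odds H:¬H = 0.207/0.793 = 0.26103. For the 'match' outcome, the likelihood ratio is 0.893/0.192 = 4.6510.
Posterior odds = 0.26103 × 4.6510 = 1.2141, so P(H|E) = 1.2141/(1+1.2141) = 0.548. Then P(¬H|E) = 1 − 0.548 = 0.452.

P(¬H | E) ≈ 0.452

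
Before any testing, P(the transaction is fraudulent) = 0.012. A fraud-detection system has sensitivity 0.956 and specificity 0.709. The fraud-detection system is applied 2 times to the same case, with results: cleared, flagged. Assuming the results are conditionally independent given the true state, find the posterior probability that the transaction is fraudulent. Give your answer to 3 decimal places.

Posterior P(H) ≈ 0.002

With H the event that the transaction is fraudulent, the joint likelihood of the observed sequence is P(data|H) = 0.044·0.956 = 0.042064 and P(data|¬H) = 0.709·0.291 = 0.20632.
Bayes: P(H|data) = 0.012·0.042064 / (0.012·0.042064 + 0.988·0.20632) = 0.00050477/0.20435 = 0.0025.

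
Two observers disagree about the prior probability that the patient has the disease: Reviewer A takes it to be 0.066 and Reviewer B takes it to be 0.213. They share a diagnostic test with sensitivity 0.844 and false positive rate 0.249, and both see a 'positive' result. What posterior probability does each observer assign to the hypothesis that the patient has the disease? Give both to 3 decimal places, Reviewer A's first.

P('+'|H) = 0.844, P('+'|¬H) = 0.249.
Reviewer A: numerator 0.844·0.066 = 0.055704; evidence = 0.055704+0.249·0.934 = 0.28827; posterior = 0.193.
Reviewer B: numerator 0.844·0.213 = 0.17977; evidence = 0.17977+0.249·0.787 = 0.37573; posterior = 0.478.

Reviewer A: 0.193; Reviewer B: 0.478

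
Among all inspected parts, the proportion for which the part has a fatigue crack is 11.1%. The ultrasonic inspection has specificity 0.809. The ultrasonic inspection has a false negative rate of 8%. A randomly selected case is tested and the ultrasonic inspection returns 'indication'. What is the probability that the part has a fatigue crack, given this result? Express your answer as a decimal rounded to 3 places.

P(H | E) ≈ 0.376

Write H for 'the part has a fatigue crack'. Prior odds H:¬H = 0.111/0.889 = 0.12486. For the 'indication' outcome, the likelihood ratio is 0.92/0.191 = 4.8168.
Posterior odds = 0.12486 × 4.8168 = 0.60142, so P(H|E) = 0.60142/(1+0.60142) = 0.376.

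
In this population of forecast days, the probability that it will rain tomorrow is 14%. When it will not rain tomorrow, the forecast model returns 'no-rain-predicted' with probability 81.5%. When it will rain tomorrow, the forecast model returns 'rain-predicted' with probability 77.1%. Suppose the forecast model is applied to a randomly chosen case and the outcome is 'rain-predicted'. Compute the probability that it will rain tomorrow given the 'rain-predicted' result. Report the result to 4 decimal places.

Write H for 'it will rain tomorrow'. Prior odds H:¬H = 0.14/0.86 = 0.16279. For the 'rain-predicted' outcome, the likelihood ratio is 0.771/0.185 = 4.1676.
Posterior odds = 0.16279 × 4.1676 = 0.67844, so P(H|E) = 0.67844/(1+0.67844) = 0.4042.

P(H | E) ≈ 0.4042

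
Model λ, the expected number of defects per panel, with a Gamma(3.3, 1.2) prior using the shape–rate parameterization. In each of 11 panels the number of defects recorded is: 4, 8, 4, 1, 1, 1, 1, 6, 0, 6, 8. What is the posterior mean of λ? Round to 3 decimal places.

The Poisson likelihood adds the total count to the shape and the number of exposure periods to the rate. Here ∑xᵢ = 40 and n = 11, so shape 3.3→43.3 and rate 1.2→12.2.
Posterior mean = shape/rate = 43.3/12.2 = 3.549.

Posterior mean ≈ 3.549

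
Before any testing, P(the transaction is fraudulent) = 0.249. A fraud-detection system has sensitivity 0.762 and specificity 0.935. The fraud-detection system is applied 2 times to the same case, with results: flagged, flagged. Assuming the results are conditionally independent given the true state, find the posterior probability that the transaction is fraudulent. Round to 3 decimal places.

Posterior P(H) ≈ 0.979

With H the event that the transaction is fraudulent, the joint likelihood of the observed sequence is P(data|H) = 0.762·0.762 = 0.58064 and P(data|¬H) = 0.065·0.065 = 0.0042250.
Bayes: P(H|data) = 0.249·0.58064 / (0.249·0.58064 + 0.751·0.0042250) = 0.14458/0.14775 = 0.9785.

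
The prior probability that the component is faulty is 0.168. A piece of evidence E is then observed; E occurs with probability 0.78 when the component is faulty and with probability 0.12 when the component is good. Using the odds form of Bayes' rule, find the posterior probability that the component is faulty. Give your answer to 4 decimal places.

Posterior probability ≈ 0.5676

Prior odds = 0.168/(1−0.168) = 0.20192. In log-odds, ln(0.20192) = -1.5999.
Add log likelihood ratio: ln(6.5000) = 1.8718.
Posterior log-odds = 0.27193, so posterior odds = exp(0.27193) = 1.3125. Converting, P(H|E) = 1.3125/2.3125 = 0.5676.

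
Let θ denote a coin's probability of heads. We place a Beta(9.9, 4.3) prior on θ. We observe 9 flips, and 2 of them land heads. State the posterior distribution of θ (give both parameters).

The binomial likelihood is conjugate to the Beta prior: with 2 successes and 7 failures, the posterior is Beta(9.9+2, 4.3+7) = Beta(11.9, 11.3).

Posterior: Beta(11.9, 11.3)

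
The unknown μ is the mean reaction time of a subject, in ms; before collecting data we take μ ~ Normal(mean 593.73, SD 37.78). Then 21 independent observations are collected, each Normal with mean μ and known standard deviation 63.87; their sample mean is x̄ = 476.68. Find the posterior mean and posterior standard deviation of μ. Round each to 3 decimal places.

Posterior mean ≈ 490.702; posterior SD ≈ 13.076

With known σ, the Normal prior is conjugate. Weight on the data is w = (n/σ²)/(n/σ² + 1/τ₀²) = 0.00514785/(0.00514785+0.00070061) = 0.88021.
Posterior mean = w·x̄ + (1−w)·μ₀ = 0.88021·476.68 + 0.11979·593.73 = 490.702. Posterior variance = 1/(0.00514785+0.00070061) = 170.985, so SD = 13.076.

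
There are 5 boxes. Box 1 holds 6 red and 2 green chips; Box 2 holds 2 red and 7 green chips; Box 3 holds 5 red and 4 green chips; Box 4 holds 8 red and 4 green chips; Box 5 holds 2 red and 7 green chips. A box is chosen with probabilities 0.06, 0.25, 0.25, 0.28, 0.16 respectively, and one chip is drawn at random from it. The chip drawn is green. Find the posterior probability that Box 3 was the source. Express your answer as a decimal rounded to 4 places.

Tabulate prior·likelihood by source: [1] prior 0.06, lik 0.25, product 0.01500; [2] prior 0.25, lik 0.7778, product 0.1944; [3] prior 0.25, lik 0.4444, product 0.1111; [4] prior 0.28, lik 0.3333, product 0.09333; [5] prior 0.16, lik 0.7778, product 0.1244.
Normalizing constant = 0.53833; the posterior for Box 3 is its product over the sum, 0.1111/0.53833 = 0.2064.

Posterior probability ≈ 0.2064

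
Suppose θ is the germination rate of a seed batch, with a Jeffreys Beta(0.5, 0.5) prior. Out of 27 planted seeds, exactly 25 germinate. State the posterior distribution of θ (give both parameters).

Posterior: Beta(25.5, 2.5)

Observing 25 successes and 2 failures updates Beta(0.5, 0.5) by adding the success and failure counts to the two shape parameters: α = 0.5+25 = 25.5, β = 0.5+2 = 2.5.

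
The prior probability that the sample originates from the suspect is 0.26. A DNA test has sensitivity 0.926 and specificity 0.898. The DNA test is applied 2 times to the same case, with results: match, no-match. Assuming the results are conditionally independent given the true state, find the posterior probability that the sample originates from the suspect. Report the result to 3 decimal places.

With H the event that the sample originates from the suspect, the joint likelihood of the observed sequence is P(data|H) = 0.926·0.074 = 0.068524 and P(data|¬H) = 0.102·0.898 = 0.091596.
Bayes: P(H|data) = 0.26·0.068524 / (0.26·0.068524 + 0.74·0.091596) = 0.017816/0.085597 = 0.2081.

Posterior P(H) ≈ 0.208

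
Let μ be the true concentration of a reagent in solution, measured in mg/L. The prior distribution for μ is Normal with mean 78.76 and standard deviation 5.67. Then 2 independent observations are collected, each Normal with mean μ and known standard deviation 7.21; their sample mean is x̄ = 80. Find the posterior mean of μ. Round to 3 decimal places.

Posterior mean ≈ 79.446

With known σ, the Normal prior is conjugate. Weight on the data is w = (n/σ²)/(n/σ² + 1/τ₀²) = 0.0384733/(0.0384733+0.0311053) = 0.55295.
Posterior mean = w·x̄ + (1−w)·μ₀ = 0.55295·80 + 0.44705·78.76 = 79.446.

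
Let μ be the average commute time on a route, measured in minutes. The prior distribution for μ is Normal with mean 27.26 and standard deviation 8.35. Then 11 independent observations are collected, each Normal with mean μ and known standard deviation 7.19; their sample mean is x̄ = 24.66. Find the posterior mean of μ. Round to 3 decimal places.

With known σ, the Normal prior is conjugate. Weight on the data is w = (n/σ²)/(n/σ² + 1/τ₀²) = 0.212782/(0.212782+0.0143426) = 0.93685.
Posterior mean = w·x̄ + (1−w)·μ₀ = 0.93685·24.66 + 0.063148·27.26 = 24.824.

Posterior mean ≈ 24.824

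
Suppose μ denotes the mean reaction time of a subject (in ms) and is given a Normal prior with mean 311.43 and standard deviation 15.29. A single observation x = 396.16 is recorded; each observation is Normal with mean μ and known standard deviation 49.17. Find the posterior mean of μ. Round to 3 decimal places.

Posterior mean ≈ 318.901

With known σ, the Normal prior is conjugate. Weight on the data is w = (n/σ²)/(n/σ² + 1/τ₀²) = 0.00041362/(0.00041362+0.00427745) = 0.088171.
Posterior mean = w·x̄ + (1−w)·μ₀ = 0.088171·396.16 + 0.91183·311.43 = 318.901.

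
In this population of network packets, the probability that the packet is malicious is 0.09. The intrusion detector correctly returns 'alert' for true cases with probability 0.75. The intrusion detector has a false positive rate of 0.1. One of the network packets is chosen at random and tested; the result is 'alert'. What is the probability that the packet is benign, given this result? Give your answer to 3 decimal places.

P(¬H | E) ≈ 0.574

Write H for 'the packet is malicious'. Prior odds H:¬H = 0.09/0.91 = 0.098901. For the 'alert' outcome, the likelihood ratio is 0.75/0.1 = 7.5000.
Posterior odds = 0.098901 × 7.5000 = 0.74176, so P(H|E) = 0.74176/(1+0.74176) = 0.426. Then P(¬H|E) = 1 − 0.426 = 0.574.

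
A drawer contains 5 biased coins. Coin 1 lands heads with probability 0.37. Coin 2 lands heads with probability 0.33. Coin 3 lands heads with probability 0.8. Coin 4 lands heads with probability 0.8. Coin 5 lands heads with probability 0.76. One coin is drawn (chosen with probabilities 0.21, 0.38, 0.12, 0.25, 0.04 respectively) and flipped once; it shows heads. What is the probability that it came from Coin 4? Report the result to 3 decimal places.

Posterior probability ≈ 0.378

Tabulate prior·likelihood by source: [1] prior 0.21, lik 0.37, product 0.07770; [2] prior 0.38, lik 0.33, product 0.1254; [3] prior 0.12, lik 0.8, product 0.09600; [4] prior 0.25, lik 0.8, product 0.2000; [5] prior 0.04, lik 0.76, product 0.03040.
Normalizing constant = 0.52950; the posterior for Coin 4 is its product over the sum, 0.2000/0.52950 = 0.378.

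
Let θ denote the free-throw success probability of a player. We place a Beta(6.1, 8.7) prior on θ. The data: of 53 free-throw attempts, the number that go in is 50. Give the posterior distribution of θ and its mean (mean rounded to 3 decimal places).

Posterior: Beta(56.1, 11.7); mean ≈ 0.827

Observing 50 successes and 3 failures updates Beta(6.1, 8.7) by adding the success and failure counts to the two shape parameters: α = 6.1+50 = 56.1, β = 8.7+3 = 11.7.
E[θ | data] = 56.1/(56.1+11.7) = 0.827.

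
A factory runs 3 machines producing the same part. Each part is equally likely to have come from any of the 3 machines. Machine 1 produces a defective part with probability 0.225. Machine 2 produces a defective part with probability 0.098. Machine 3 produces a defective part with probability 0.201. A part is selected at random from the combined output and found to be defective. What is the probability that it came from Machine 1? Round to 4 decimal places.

Posterior probability ≈ 0.4294

Tabulate prior·likelihood by source: [1] prior 0.333333, lik 0.225, product 0.07500; [2] prior 0.333333, lik 0.098, product 0.03267; [3] prior 0.333333, lik 0.201, product 0.06700.
Normalizing constant = 0.17467; the posterior for Machine 1 is its product over the sum, 0.07500/0.17467 = 0.4294.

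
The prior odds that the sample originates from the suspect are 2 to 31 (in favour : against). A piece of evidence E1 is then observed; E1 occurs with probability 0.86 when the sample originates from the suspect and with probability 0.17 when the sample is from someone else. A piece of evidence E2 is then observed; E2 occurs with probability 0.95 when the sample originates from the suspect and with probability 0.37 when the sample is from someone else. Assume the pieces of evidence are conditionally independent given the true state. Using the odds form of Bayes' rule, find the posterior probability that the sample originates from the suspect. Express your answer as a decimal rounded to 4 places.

Posterior probability ≈ 0.4559

Prior odds = 2/31 = 0.064516. In log-odds, ln(0.064516) = -2.7408.
Add log likelihood ratios: ln(5.0588) + ln(2.5676) = 2.5641.
Posterior log-odds = -0.17675, so posterior odds = exp(-0.17675) = 0.83799. Converting, P(H|E) = 0.83799/1.8380 = 0.4559.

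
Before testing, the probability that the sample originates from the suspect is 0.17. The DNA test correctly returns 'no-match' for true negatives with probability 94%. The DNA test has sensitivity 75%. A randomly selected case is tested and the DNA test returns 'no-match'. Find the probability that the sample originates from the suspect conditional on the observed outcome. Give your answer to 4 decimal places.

P(H | E) ≈ 0.0517

Write H for 'the sample originates from the suspect'. Prior odds H:¬H = 0.17/0.83 = 0.20482. For the 'no-match' outcome, the likelihood ratio is 0.25/0.94 = 0.26596.
Posterior odds = 0.20482 × 0.26596 = 0.054473, so P(H|E) = 0.054473/(1+0.054473) = 0.0517.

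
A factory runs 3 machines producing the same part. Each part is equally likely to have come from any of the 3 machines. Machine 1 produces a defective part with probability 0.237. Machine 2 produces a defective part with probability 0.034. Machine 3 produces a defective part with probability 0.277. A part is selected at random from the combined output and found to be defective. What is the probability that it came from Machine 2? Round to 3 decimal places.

Tabulate prior·likelihood by source: [1] prior 0.333333, lik 0.237, product 0.07900; [2] prior 0.333333, lik 0.034, product 0.01133; [3] prior 0.333333, lik 0.277, product 0.09233.
Normalizing constant = 0.18267; the posterior for Machine 2 is its product over the sum, 0.01133/0.18267 = 0.062.

Posterior probability ≈ 0.062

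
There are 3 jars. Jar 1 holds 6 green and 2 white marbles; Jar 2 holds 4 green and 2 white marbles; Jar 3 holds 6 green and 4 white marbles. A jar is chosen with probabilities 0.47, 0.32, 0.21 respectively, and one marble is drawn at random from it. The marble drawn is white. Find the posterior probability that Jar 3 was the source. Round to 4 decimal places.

Tabulate prior·likelihood by source: [1] prior 0.47, lik 0.25, product 0.1175; [2] prior 0.32, lik 0.3333, product 0.1067; [3] prior 0.21, lik 0.4, product 0.08400.
Normalizing constant = 0.30817; the posterior for Jar 3 is its product over the sum, 0.08400/0.30817 = 0.2726.

Posterior probability ≈ 0.2726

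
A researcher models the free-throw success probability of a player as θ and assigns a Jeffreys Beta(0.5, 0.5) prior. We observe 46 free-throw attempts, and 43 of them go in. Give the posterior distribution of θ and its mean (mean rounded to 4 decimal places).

The binomial likelihood is conjugate to the Beta prior: with 43 successes and 3 failures, the posterior is Beta(0.5+43, 0.5+3) = Beta(43.5, 3.5).
Posterior mean = α/(α+β) = 43.5/47 = 0.9255.

Posterior: Beta(43.5, 3.5); mean ≈ 0.9255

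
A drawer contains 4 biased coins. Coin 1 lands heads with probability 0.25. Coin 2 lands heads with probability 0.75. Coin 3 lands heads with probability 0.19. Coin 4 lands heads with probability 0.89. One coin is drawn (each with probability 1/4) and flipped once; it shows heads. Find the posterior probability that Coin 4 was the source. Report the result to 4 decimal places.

Posterior probability ≈ 0.4279

P(heads|C1) = 0.25; P(heads|C2) = 0.75; P(heads|C3) = 0.19; P(heads|C4) = 0.89.
Prior × likelihood for each source: 0.25·0.25=0.06250, 0.25·0.75=0.1875, 0.25·0.19=0.04750, 0.25·0.89=0.2225. Summing gives P(heads) = 0.52000.
P(Coin 4 | heads) = 0.2225 / 0.52000 = 0.4279.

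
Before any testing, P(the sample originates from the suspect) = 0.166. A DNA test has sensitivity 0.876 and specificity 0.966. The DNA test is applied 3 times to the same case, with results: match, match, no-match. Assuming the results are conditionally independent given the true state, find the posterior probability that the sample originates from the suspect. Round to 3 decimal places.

With H the event that the sample originates from the suspect, the joint likelihood of the observed sequence is P(data|H) = 0.876·0.876·0.124 = 0.095155 and P(data|¬H) = 0.034·0.034·0.966 = 0.0011167.
Bayes: P(H|data) = 0.166·0.095155 / (0.166·0.095155 + 0.834·0.0011167) = 0.015796/0.016727 = 0.9443.

Posterior P(H) ≈ 0.944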